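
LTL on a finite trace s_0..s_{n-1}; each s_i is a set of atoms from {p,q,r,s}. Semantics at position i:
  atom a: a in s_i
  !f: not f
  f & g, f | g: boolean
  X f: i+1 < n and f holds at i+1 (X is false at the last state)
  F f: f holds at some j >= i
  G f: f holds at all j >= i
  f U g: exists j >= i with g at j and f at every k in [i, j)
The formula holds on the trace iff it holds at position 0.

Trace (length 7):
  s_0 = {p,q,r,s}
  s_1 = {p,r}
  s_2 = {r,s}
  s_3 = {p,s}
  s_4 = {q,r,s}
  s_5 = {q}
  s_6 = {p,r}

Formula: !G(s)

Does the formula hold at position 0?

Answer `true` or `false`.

s_0={p,q,r,s}: !G(s)=True G(s)=False s=True
s_1={p,r}: !G(s)=True G(s)=False s=False
s_2={r,s}: !G(s)=True G(s)=False s=True
s_3={p,s}: !G(s)=True G(s)=False s=True
s_4={q,r,s}: !G(s)=True G(s)=False s=True
s_5={q}: !G(s)=True G(s)=False s=False
s_6={p,r}: !G(s)=True G(s)=False s=False

Answer: true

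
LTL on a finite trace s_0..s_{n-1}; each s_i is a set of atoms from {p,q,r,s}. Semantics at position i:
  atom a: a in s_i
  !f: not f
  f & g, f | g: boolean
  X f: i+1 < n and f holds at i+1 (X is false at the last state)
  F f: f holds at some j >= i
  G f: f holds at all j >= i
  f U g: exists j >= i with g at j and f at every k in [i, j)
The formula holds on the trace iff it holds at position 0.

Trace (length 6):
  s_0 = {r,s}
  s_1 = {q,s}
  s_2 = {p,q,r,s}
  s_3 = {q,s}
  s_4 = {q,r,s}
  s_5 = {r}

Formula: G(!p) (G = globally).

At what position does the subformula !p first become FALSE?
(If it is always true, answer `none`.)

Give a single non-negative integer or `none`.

Answer: 2

Derivation:
s_0={r,s}: !p=True p=False
s_1={q,s}: !p=True p=False
s_2={p,q,r,s}: !p=False p=True
s_3={q,s}: !p=True p=False
s_4={q,r,s}: !p=True p=False
s_5={r}: !p=True p=False
G(!p) holds globally = False
First violation at position 2.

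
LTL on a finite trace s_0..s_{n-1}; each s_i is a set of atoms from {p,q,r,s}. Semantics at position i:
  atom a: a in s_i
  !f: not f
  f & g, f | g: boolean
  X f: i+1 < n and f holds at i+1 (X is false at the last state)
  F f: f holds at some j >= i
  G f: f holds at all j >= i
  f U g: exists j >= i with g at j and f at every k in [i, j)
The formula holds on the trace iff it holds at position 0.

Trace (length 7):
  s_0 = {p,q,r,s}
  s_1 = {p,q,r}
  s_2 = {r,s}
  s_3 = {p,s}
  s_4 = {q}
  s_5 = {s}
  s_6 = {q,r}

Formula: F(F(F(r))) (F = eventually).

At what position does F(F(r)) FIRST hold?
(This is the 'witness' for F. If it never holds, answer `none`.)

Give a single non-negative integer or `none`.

s_0={p,q,r,s}: F(F(r))=True F(r)=True r=True
s_1={p,q,r}: F(F(r))=True F(r)=True r=True
s_2={r,s}: F(F(r))=True F(r)=True r=True
s_3={p,s}: F(F(r))=True F(r)=True r=False
s_4={q}: F(F(r))=True F(r)=True r=False
s_5={s}: F(F(r))=True F(r)=True r=False
s_6={q,r}: F(F(r))=True F(r)=True r=True
F(F(F(r))) holds; first witness at position 0.

Answer: 0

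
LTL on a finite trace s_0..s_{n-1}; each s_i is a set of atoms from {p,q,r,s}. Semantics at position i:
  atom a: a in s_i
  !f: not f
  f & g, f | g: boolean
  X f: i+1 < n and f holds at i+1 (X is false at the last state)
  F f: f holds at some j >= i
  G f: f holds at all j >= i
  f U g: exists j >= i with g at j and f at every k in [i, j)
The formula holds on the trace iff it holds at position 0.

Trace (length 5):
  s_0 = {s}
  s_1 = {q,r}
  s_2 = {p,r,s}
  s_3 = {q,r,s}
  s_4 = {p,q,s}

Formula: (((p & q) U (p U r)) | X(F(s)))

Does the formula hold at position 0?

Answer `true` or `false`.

s_0={s}: (((p & q) U (p U r)) | X(F(s)))=True ((p & q) U (p U r))=False (p & q)=False p=False q=False (p U r)=False r=False X(F(s))=True F(s)=True s=True
s_1={q,r}: (((p & q) U (p U r)) | X(F(s)))=True ((p & q) U (p U r))=True (p & q)=False p=False q=True (p U r)=True r=True X(F(s))=True F(s)=True s=False
s_2={p,r,s}: (((p & q) U (p U r)) | X(F(s)))=True ((p & q) U (p U r))=True (p & q)=False p=True q=False (p U r)=True r=True X(F(s))=True F(s)=True s=True
s_3={q,r,s}: (((p & q) U (p U r)) | X(F(s)))=True ((p & q) U (p U r))=True (p & q)=False p=False q=True (p U r)=True r=True X(F(s))=True F(s)=True s=True
s_4={p,q,s}: (((p & q) U (p U r)) | X(F(s)))=False ((p & q) U (p U r))=False (p & q)=True p=True q=True (p U r)=False r=False X(F(s))=False F(s)=True s=True

Answer: true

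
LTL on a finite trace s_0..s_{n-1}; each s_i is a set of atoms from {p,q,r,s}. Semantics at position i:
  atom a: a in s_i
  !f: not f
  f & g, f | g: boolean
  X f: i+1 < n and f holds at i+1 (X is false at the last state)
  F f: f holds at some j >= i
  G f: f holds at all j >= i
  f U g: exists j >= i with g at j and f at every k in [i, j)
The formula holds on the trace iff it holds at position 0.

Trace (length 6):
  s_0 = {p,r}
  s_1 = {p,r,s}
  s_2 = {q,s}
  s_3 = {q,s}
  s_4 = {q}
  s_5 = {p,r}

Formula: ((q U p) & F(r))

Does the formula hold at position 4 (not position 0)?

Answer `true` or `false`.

s_0={p,r}: ((q U p) & F(r))=True (q U p)=True q=False p=True F(r)=True r=True
s_1={p,r,s}: ((q U p) & F(r))=True (q U p)=True q=False p=True F(r)=True r=True
s_2={q,s}: ((q U p) & F(r))=True (q U p)=True q=True p=False F(r)=True r=False
s_3={q,s}: ((q U p) & F(r))=True (q U p)=True q=True p=False F(r)=True r=False
s_4={q}: ((q U p) & F(r))=True (q U p)=True q=True p=False F(r)=True r=False
s_5={p,r}: ((q U p) & F(r))=True (q U p)=True q=False p=True F(r)=True r=True
Evaluating at position 4: result = True

Answer: true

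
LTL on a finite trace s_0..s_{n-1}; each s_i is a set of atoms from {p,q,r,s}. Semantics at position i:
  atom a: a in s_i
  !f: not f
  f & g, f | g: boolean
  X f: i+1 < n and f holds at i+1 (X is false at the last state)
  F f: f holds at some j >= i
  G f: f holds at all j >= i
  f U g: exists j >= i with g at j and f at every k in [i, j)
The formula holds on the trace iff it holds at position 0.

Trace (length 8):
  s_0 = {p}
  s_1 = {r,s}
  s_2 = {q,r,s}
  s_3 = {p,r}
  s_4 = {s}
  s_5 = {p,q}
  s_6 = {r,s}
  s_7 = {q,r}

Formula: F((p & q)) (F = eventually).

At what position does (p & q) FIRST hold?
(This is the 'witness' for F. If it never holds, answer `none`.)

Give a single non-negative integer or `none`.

Answer: 5

Derivation:
s_0={p}: (p & q)=False p=True q=False
s_1={r,s}: (p & q)=False p=False q=False
s_2={q,r,s}: (p & q)=False p=False q=True
s_3={p,r}: (p & q)=False p=True q=False
s_4={s}: (p & q)=False p=False q=False
s_5={p,q}: (p & q)=True p=True q=True
s_6={r,s}: (p & q)=False p=False q=False
s_7={q,r}: (p & q)=False p=False q=True
F((p & q)) holds; first witness at position 5.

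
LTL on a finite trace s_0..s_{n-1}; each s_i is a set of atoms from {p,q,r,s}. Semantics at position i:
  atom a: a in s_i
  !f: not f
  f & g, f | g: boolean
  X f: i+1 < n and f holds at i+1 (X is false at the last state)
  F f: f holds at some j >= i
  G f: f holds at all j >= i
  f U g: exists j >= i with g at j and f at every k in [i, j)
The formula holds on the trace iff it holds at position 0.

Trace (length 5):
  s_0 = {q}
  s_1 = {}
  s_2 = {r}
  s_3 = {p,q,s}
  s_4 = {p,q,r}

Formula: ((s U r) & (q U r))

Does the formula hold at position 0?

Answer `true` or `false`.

s_0={q}: ((s U r) & (q U r))=False (s U r)=False s=False r=False (q U r)=False q=True
s_1={}: ((s U r) & (q U r))=False (s U r)=False s=False r=False (q U r)=False q=False
s_2={r}: ((s U r) & (q U r))=True (s U r)=True s=False r=True (q U r)=True q=False
s_3={p,q,s}: ((s U r) & (q U r))=True (s U r)=True s=True r=False (q U r)=True q=True
s_4={p,q,r}: ((s U r) & (q U r))=True (s U r)=True s=False r=True (q U r)=True q=True

Answer: false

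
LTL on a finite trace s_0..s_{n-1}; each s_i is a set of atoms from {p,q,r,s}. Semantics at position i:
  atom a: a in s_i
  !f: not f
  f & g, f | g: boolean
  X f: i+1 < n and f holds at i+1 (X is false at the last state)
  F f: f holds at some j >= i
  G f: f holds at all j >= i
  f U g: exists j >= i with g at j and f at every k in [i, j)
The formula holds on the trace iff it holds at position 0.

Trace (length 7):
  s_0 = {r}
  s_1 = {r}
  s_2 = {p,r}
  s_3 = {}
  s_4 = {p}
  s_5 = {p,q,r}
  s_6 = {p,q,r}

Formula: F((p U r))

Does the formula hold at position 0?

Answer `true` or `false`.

Answer: true

Derivation:
s_0={r}: F((p U r))=True (p U r)=True p=False r=True
s_1={r}: F((p U r))=True (p U r)=True p=False r=True
s_2={p,r}: F((p U r))=True (p U r)=True p=True r=True
s_3={}: F((p U r))=True (p U r)=False p=False r=False
s_4={p}: F((p U r))=True (p U r)=True p=True r=False
s_5={p,q,r}: F((p U r))=True (p U r)=True p=True r=True
s_6={p,q,r}: F((p U r))=True (p U r)=True p=True r=True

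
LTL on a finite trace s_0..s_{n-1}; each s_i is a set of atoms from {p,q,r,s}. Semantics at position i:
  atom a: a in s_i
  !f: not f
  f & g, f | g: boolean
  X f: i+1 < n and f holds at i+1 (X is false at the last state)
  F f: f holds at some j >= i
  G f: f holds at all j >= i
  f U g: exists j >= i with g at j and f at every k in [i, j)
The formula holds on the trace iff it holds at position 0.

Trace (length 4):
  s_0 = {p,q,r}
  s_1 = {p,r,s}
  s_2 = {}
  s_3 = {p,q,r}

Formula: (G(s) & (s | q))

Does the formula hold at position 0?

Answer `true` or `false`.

Answer: false

Derivation:
s_0={p,q,r}: (G(s) & (s | q))=False G(s)=False s=False (s | q)=True q=True
s_1={p,r,s}: (G(s) & (s | q))=False G(s)=False s=True (s | q)=True q=False
s_2={}: (G(s) & (s | q))=False G(s)=False s=False (s | q)=False q=False
s_3={p,q,r}: (G(s) & (s | q))=False G(s)=False s=False (s | q)=True q=True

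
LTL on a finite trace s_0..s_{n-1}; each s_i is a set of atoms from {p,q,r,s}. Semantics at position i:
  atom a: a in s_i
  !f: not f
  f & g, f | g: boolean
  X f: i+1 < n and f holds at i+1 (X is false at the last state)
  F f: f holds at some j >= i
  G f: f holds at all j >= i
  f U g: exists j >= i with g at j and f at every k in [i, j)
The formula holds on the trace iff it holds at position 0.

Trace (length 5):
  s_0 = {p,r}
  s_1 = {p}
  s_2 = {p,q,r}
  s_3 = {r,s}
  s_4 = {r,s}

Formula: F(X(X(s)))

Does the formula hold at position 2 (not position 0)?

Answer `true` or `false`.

Answer: true

Derivation:
s_0={p,r}: F(X(X(s)))=True X(X(s))=False X(s)=False s=False
s_1={p}: F(X(X(s)))=True X(X(s))=True X(s)=False s=False
s_2={p,q,r}: F(X(X(s)))=True X(X(s))=True X(s)=True s=False
s_3={r,s}: F(X(X(s)))=False X(X(s))=False X(s)=True s=True
s_4={r,s}: F(X(X(s)))=False X(X(s))=False X(s)=False s=True
Evaluating at position 2: result = True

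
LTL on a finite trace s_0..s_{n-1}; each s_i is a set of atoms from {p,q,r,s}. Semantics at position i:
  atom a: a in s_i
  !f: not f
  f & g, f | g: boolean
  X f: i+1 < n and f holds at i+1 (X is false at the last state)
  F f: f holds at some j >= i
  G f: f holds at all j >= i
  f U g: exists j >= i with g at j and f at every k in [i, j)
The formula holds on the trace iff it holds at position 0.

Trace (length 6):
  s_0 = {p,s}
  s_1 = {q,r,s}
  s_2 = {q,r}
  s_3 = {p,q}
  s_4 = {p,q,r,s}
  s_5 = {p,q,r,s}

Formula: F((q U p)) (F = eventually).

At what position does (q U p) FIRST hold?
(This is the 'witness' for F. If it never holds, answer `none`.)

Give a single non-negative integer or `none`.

Answer: 0

Derivation:
s_0={p,s}: (q U p)=True q=False p=True
s_1={q,r,s}: (q U p)=True q=True p=False
s_2={q,r}: (q U p)=True q=True p=False
s_3={p,q}: (q U p)=True q=True p=True
s_4={p,q,r,s}: (q U p)=True q=True p=True
s_5={p,q,r,s}: (q U p)=True q=True p=True
F((q U p)) holds; first witness at position 0.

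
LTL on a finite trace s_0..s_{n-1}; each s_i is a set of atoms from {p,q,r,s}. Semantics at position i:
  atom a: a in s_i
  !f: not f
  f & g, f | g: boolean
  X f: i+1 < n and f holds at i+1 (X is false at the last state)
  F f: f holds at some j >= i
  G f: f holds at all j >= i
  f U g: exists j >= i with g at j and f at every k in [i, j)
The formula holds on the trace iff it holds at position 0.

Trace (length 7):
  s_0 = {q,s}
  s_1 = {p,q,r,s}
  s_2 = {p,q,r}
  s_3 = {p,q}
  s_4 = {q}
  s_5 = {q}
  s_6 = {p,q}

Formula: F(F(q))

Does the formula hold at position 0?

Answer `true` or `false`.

s_0={q,s}: F(F(q))=True F(q)=True q=True
s_1={p,q,r,s}: F(F(q))=True F(q)=True q=True
s_2={p,q,r}: F(F(q))=True F(q)=True q=True
s_3={p,q}: F(F(q))=True F(q)=True q=True
s_4={q}: F(F(q))=True F(q)=True q=True
s_5={q}: F(F(q))=True F(q)=True q=True
s_6={p,q}: F(F(q))=True F(q)=True q=True

Answer: true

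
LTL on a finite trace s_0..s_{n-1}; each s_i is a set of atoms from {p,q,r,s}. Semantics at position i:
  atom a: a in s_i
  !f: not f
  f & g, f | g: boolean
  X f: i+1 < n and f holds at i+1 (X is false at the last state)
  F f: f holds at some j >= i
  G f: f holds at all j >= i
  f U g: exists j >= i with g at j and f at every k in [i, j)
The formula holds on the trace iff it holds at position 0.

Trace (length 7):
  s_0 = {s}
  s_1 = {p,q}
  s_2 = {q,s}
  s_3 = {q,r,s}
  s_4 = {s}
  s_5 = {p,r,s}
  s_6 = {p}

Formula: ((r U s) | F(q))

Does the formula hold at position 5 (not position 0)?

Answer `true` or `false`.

Answer: true

Derivation:
s_0={s}: ((r U s) | F(q))=True (r U s)=True r=False s=True F(q)=True q=False
s_1={p,q}: ((r U s) | F(q))=True (r U s)=False r=False s=False F(q)=True q=True
s_2={q,s}: ((r U s) | F(q))=True (r U s)=True r=False s=True F(q)=True q=True
s_3={q,r,s}: ((r U s) | F(q))=True (r U s)=True r=True s=True F(q)=True q=True
s_4={s}: ((r U s) | F(q))=True (r U s)=True r=False s=True F(q)=False q=False
s_5={p,r,s}: ((r U s) | F(q))=True (r U s)=True r=True s=True F(q)=False q=False
s_6={p}: ((r U s) | F(q))=False (r U s)=False r=False s=False F(q)=False q=False
Evaluating at position 5: result = True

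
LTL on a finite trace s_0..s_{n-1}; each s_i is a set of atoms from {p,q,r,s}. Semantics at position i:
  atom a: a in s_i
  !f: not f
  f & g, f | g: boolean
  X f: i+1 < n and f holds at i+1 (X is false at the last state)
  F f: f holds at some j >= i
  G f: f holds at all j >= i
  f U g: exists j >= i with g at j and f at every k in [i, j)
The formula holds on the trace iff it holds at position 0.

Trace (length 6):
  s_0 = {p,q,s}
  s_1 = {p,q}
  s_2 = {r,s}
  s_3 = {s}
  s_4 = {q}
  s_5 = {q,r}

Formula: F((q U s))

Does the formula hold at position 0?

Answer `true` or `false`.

s_0={p,q,s}: F((q U s))=True (q U s)=True q=True s=True
s_1={p,q}: F((q U s))=True (q U s)=True q=True s=False
s_2={r,s}: F((q U s))=True (q U s)=True q=False s=True
s_3={s}: F((q U s))=True (q U s)=True q=False s=True
s_4={q}: F((q U s))=False (q U s)=False q=True s=False
s_5={q,r}: F((q U s))=False (q U s)=False q=True s=False

Answer: true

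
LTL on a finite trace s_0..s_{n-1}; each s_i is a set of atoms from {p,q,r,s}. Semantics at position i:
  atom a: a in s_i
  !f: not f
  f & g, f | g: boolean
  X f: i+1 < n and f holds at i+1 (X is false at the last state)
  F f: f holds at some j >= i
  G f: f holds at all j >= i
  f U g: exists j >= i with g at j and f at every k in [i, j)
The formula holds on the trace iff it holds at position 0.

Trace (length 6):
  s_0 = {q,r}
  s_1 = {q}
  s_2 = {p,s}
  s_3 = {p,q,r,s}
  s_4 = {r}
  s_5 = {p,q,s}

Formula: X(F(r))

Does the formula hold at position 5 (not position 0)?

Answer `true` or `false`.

Answer: false

Derivation:
s_0={q,r}: X(F(r))=True F(r)=True r=True
s_1={q}: X(F(r))=True F(r)=True r=False
s_2={p,s}: X(F(r))=True F(r)=True r=False
s_3={p,q,r,s}: X(F(r))=True F(r)=True r=True
s_4={r}: X(F(r))=False F(r)=True r=True
s_5={p,q,s}: X(F(r))=False F(r)=False r=False
Evaluating at position 5: result = False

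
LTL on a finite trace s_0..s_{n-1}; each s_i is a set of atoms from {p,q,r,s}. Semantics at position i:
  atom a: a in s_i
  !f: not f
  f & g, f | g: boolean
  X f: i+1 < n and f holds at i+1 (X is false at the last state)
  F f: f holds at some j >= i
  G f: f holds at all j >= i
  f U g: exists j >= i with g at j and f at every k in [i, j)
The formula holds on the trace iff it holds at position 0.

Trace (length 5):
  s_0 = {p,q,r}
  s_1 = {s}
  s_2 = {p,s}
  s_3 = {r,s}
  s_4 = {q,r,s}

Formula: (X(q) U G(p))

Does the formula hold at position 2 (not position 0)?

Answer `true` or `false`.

s_0={p,q,r}: (X(q) U G(p))=False X(q)=False q=True G(p)=False p=True
s_1={s}: (X(q) U G(p))=False X(q)=False q=False G(p)=False p=False
s_2={p,s}: (X(q) U G(p))=False X(q)=False q=False G(p)=False p=True
s_3={r,s}: (X(q) U G(p))=False X(q)=True q=False G(p)=False p=False
s_4={q,r,s}: (X(q) U G(p))=False X(q)=False q=True G(p)=False p=False
Evaluating at position 2: result = False

Answer: false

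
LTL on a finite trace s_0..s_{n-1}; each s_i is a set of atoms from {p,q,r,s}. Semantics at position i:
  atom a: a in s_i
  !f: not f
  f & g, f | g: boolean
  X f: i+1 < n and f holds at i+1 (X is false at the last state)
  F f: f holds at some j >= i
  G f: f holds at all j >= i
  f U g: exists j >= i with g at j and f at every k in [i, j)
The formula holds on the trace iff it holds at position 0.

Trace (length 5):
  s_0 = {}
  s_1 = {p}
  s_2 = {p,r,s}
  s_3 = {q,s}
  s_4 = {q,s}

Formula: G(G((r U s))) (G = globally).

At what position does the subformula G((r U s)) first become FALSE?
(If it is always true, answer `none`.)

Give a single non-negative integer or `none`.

s_0={}: G((r U s))=False (r U s)=False r=False s=False
s_1={p}: G((r U s))=False (r U s)=False r=False s=False
s_2={p,r,s}: G((r U s))=True (r U s)=True r=True s=True
s_3={q,s}: G((r U s))=True (r U s)=True r=False s=True
s_4={q,s}: G((r U s))=True (r U s)=True r=False s=True
G(G((r U s))) holds globally = False
First violation at position 0.

Answer: 0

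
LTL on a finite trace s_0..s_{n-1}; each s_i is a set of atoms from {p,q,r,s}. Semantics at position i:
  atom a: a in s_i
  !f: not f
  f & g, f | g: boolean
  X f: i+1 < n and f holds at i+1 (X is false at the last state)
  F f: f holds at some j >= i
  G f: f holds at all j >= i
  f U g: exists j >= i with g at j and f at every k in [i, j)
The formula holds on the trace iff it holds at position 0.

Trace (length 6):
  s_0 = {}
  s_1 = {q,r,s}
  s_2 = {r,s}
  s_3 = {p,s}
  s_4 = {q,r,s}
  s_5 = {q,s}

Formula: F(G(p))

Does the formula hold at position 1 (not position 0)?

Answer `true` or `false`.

Answer: false

Derivation:
s_0={}: F(G(p))=False G(p)=False p=False
s_1={q,r,s}: F(G(p))=False G(p)=False p=False
s_2={r,s}: F(G(p))=False G(p)=False p=False
s_3={p,s}: F(G(p))=False G(p)=False p=True
s_4={q,r,s}: F(G(p))=False G(p)=False p=False
s_5={q,s}: F(G(p))=False G(p)=False p=False
Evaluating at position 1: result = False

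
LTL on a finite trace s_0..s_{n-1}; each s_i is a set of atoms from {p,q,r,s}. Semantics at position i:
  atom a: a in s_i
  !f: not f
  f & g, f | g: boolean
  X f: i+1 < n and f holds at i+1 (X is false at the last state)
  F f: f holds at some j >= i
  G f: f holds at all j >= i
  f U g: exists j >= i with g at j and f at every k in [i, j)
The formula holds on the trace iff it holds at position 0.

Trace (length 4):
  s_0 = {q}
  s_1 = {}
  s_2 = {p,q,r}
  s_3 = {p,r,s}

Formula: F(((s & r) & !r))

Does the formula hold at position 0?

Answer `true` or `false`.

s_0={q}: F(((s & r) & !r))=False ((s & r) & !r)=False (s & r)=False s=False r=False !r=True
s_1={}: F(((s & r) & !r))=False ((s & r) & !r)=False (s & r)=False s=False r=False !r=True
s_2={p,q,r}: F(((s & r) & !r))=False ((s & r) & !r)=False (s & r)=False s=False r=True !r=False
s_3={p,r,s}: F(((s & r) & !r))=False ((s & r) & !r)=False (s & r)=True s=True r=True !r=False

Answer: false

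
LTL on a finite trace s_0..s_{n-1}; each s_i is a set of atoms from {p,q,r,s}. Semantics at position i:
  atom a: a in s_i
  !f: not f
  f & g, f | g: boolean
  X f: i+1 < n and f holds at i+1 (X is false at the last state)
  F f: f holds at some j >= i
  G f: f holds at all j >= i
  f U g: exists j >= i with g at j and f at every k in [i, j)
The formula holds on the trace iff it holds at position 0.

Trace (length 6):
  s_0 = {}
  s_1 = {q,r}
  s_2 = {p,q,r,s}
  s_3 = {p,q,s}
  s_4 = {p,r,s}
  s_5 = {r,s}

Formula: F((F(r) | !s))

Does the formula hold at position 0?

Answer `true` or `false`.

s_0={}: F((F(r) | !s))=True (F(r) | !s)=True F(r)=True r=False !s=True s=False
s_1={q,r}: F((F(r) | !s))=True (F(r) | !s)=True F(r)=True r=True !s=True s=False
s_2={p,q,r,s}: F((F(r) | !s))=True (F(r) | !s)=True F(r)=True r=True !s=False s=True
s_3={p,q,s}: F((F(r) | !s))=True (F(r) | !s)=True F(r)=True r=False !s=False s=True
s_4={p,r,s}: F((F(r) | !s))=True (F(r) | !s)=True F(r)=True r=True !s=False s=True
s_5={r,s}: F((F(r) | !s))=True (F(r) | !s)=True F(r)=True r=True !s=False s=True

Answer: true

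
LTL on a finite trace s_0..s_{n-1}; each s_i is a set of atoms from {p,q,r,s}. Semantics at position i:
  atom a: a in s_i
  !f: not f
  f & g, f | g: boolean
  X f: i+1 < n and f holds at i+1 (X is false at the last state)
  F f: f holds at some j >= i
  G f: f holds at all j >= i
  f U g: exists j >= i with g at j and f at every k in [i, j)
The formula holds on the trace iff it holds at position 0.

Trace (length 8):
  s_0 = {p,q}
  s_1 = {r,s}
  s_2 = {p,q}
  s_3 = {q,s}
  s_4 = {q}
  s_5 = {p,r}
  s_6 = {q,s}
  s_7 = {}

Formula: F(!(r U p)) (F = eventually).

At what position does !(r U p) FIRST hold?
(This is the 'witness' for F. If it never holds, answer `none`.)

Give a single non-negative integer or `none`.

s_0={p,q}: !(r U p)=False (r U p)=True r=False p=True
s_1={r,s}: !(r U p)=False (r U p)=True r=True p=False
s_2={p,q}: !(r U p)=False (r U p)=True r=False p=True
s_3={q,s}: !(r U p)=True (r U p)=False r=False p=False
s_4={q}: !(r U p)=True (r U p)=False r=False p=False
s_5={p,r}: !(r U p)=False (r U p)=True r=True p=True
s_6={q,s}: !(r U p)=True (r U p)=False r=False p=False
s_7={}: !(r U p)=True (r U p)=False r=False p=False
F(!(r U p)) holds; first witness at position 3.

Answer: 3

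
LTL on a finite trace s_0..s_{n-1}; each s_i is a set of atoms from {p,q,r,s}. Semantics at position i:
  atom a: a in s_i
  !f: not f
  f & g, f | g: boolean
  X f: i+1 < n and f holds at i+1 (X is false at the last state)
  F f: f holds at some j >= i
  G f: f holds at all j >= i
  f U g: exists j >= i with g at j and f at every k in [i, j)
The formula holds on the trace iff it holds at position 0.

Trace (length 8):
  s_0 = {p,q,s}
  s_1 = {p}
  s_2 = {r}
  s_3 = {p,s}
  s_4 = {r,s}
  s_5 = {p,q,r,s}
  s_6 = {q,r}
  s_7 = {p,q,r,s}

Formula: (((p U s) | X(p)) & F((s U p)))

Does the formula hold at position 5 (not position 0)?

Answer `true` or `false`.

Answer: true

Derivation:
s_0={p,q,s}: (((p U s) | X(p)) & F((s U p)))=True ((p U s) | X(p))=True (p U s)=True p=True s=True X(p)=True F((s U p))=True (s U p)=True
s_1={p}: (((p U s) | X(p)) & F((s U p)))=False ((p U s) | X(p))=False (p U s)=False p=True s=False X(p)=False F((s U p))=True (s U p)=True
s_2={r}: (((p U s) | X(p)) & F((s U p)))=True ((p U s) | X(p))=True (p U s)=False p=False s=False X(p)=True F((s U p))=True (s U p)=False
s_3={p,s}: (((p U s) | X(p)) & F((s U p)))=True ((p U s) | X(p))=True (p U s)=True p=True s=True X(p)=False F((s U p))=True (s U p)=True
s_4={r,s}: (((p U s) | X(p)) & F((s U p)))=True ((p U s) | X(p))=True (p U s)=True p=False s=True X(p)=True F((s U p))=True (s U p)=True
s_5={p,q,r,s}: (((p U s) | X(p)) & F((s U p)))=True ((p U s) | X(p))=True (p U s)=True p=True s=True X(p)=False F((s U p))=True (s U p)=True
s_6={q,r}: (((p U s) | X(p)) & F((s U p)))=True ((p U s) | X(p))=True (p U s)=False p=False s=False X(p)=True F((s U p))=True (s U p)=False
s_7={p,q,r,s}: (((p U s) | X(p)) & F((s U p)))=True ((p U s) | X(p))=True (p U s)=True p=True s=True X(p)=False F((s U p))=True (s U p)=True
Evaluating at position 5: result = True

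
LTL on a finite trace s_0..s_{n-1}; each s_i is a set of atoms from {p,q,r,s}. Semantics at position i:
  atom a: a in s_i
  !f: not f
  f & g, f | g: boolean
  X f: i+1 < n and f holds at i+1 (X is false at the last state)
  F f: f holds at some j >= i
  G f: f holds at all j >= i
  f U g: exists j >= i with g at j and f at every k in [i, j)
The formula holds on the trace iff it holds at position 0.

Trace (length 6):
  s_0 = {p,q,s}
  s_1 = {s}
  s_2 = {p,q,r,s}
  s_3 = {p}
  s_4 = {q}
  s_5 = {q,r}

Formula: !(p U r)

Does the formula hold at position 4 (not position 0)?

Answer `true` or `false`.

Answer: true

Derivation:
s_0={p,q,s}: !(p U r)=True (p U r)=False p=True r=False
s_1={s}: !(p U r)=True (p U r)=False p=False r=False
s_2={p,q,r,s}: !(p U r)=False (p U r)=True p=True r=True
s_3={p}: !(p U r)=True (p U r)=False p=True r=False
s_4={q}: !(p U r)=True (p U r)=False p=False r=False
s_5={q,r}: !(p U r)=False (p U r)=True p=False r=True
Evaluating at position 4: result = True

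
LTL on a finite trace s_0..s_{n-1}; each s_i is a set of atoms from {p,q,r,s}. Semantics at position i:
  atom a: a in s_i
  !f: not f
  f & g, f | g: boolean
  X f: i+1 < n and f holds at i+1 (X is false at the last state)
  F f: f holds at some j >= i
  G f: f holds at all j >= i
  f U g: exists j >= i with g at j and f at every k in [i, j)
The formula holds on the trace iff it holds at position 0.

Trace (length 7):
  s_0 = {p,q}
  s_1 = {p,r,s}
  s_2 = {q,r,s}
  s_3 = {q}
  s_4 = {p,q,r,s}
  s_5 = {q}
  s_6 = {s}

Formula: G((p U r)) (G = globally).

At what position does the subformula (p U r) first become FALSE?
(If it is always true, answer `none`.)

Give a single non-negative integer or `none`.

Answer: 3

Derivation:
s_0={p,q}: (p U r)=True p=True r=False
s_1={p,r,s}: (p U r)=True p=True r=True
s_2={q,r,s}: (p U r)=True p=False r=True
s_3={q}: (p U r)=False p=False r=False
s_4={p,q,r,s}: (p U r)=True p=True r=True
s_5={q}: (p U r)=False p=False r=False
s_6={s}: (p U r)=False p=False r=False
G((p U r)) holds globally = False
First violation at position 3.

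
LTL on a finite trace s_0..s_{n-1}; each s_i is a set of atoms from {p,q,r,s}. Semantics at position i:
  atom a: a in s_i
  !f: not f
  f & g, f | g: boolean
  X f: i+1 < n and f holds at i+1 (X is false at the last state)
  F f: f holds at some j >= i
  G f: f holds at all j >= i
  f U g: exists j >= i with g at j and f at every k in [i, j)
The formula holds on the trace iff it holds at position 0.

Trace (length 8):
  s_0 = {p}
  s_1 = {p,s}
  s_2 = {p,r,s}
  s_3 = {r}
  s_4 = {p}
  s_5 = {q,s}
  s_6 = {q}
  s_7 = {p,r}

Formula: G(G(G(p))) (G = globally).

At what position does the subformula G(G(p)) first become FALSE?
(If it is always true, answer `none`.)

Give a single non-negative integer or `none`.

s_0={p}: G(G(p))=False G(p)=False p=True
s_1={p,s}: G(G(p))=False G(p)=False p=True
s_2={p,r,s}: G(G(p))=False G(p)=False p=True
s_3={r}: G(G(p))=False G(p)=False p=False
s_4={p}: G(G(p))=False G(p)=False p=True
s_5={q,s}: G(G(p))=False G(p)=False p=False
s_6={q}: G(G(p))=False G(p)=False p=False
s_7={p,r}: G(G(p))=True G(p)=True p=True
G(G(G(p))) holds globally = False
First violation at position 0.

Answer: 0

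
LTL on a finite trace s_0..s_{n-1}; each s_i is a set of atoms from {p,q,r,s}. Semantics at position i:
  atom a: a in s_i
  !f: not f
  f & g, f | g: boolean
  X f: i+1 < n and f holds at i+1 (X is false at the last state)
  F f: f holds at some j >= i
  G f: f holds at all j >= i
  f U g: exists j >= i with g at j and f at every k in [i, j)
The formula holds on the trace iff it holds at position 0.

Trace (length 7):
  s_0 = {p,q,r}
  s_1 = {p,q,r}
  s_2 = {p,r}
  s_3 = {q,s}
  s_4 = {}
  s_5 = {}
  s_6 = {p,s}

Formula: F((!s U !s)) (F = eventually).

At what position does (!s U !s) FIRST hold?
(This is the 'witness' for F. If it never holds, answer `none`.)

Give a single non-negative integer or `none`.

s_0={p,q,r}: (!s U !s)=True !s=True s=False
s_1={p,q,r}: (!s U !s)=True !s=True s=False
s_2={p,r}: (!s U !s)=True !s=True s=False
s_3={q,s}: (!s U !s)=False !s=False s=True
s_4={}: (!s U !s)=True !s=True s=False
s_5={}: (!s U !s)=True !s=True s=False
s_6={p,s}: (!s U !s)=False !s=False s=True
F((!s U !s)) holds; first witness at position 0.

Answer: 0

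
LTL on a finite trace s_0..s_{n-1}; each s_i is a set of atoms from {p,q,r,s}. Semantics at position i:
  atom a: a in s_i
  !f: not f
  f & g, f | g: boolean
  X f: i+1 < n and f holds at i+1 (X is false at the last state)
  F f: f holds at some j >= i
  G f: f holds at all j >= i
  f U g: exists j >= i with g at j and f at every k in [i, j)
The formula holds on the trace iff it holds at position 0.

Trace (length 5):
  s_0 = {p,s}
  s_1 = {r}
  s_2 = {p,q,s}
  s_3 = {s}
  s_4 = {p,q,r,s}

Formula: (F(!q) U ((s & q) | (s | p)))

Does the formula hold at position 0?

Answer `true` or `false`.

s_0={p,s}: (F(!q) U ((s & q) | (s | p)))=True F(!q)=True !q=True q=False ((s & q) | (s | p))=True (s & q)=False s=True (s | p)=True p=True
s_1={r}: (F(!q) U ((s & q) | (s | p)))=True F(!q)=True !q=True q=False ((s & q) | (s | p))=False (s & q)=False s=False (s | p)=False p=False
s_2={p,q,s}: (F(!q) U ((s & q) | (s | p)))=True F(!q)=True !q=False q=True ((s & q) | (s | p))=True (s & q)=True s=True (s | p)=True p=True
s_3={s}: (F(!q) U ((s & q) | (s | p)))=True F(!q)=True !q=True q=False ((s & q) | (s | p))=True (s & q)=False s=True (s | p)=True p=False
s_4={p,q,r,s}: (F(!q) U ((s & q) | (s | p)))=True F(!q)=False !q=False q=True ((s & q) | (s | p))=True (s & q)=True s=True (s | p)=True p=True

Answer: true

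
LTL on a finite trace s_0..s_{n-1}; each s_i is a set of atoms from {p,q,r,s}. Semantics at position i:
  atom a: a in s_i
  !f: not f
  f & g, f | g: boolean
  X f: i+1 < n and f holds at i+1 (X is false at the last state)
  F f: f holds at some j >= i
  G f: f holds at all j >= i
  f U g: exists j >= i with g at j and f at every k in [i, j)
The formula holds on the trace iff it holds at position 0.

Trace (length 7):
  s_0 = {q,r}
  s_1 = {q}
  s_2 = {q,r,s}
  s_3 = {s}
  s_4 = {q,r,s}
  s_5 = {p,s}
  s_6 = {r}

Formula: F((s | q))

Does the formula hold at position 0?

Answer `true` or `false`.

Answer: true

Derivation:
s_0={q,r}: F((s | q))=True (s | q)=True s=False q=True
s_1={q}: F((s | q))=True (s | q)=True s=False q=True
s_2={q,r,s}: F((s | q))=True (s | q)=True s=True q=True
s_3={s}: F((s | q))=True (s | q)=True s=True q=False
s_4={q,r,s}: F((s | q))=True (s | q)=True s=True q=True
s_5={p,s}: F((s | q))=True (s | q)=True s=True q=False
s_6={r}: F((s | q))=False (s | q)=False s=False q=False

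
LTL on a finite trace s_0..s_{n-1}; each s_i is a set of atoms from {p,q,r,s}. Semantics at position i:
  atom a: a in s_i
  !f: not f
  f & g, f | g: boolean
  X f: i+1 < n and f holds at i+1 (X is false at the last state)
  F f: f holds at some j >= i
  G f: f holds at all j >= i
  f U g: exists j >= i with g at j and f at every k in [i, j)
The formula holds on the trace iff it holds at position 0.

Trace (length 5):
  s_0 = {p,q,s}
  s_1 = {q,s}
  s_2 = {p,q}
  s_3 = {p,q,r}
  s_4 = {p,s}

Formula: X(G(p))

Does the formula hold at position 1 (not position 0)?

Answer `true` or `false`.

s_0={p,q,s}: X(G(p))=False G(p)=False p=True
s_1={q,s}: X(G(p))=True G(p)=False p=False
s_2={p,q}: X(G(p))=True G(p)=True p=True
s_3={p,q,r}: X(G(p))=True G(p)=True p=True
s_4={p,s}: X(G(p))=False G(p)=True p=True
Evaluating at position 1: result = True

Answer: true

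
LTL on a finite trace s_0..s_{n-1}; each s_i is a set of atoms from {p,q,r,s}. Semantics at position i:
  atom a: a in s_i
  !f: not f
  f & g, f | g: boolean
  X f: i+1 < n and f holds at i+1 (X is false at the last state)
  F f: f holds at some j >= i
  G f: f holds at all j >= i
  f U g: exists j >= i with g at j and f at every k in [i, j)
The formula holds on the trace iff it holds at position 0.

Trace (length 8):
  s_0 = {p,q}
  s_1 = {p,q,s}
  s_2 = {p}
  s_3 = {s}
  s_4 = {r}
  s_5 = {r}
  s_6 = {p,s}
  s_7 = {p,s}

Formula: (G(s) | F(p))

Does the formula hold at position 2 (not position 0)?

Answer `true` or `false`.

Answer: true

Derivation:
s_0={p,q}: (G(s) | F(p))=True G(s)=False s=False F(p)=True p=True
s_1={p,q,s}: (G(s) | F(p))=True G(s)=False s=True F(p)=True p=True
s_2={p}: (G(s) | F(p))=True G(s)=False s=False F(p)=True p=True
s_3={s}: (G(s) | F(p))=True G(s)=False s=True F(p)=True p=False
s_4={r}: (G(s) | F(p))=True G(s)=False s=False F(p)=True p=False
s_5={r}: (G(s) | F(p))=True G(s)=False s=False F(p)=True p=False
s_6={p,s}: (G(s) | F(p))=True G(s)=True s=True F(p)=True p=True
s_7={p,s}: (G(s) | F(p))=True G(s)=True s=True F(p)=True p=True
Evaluating at position 2: result = True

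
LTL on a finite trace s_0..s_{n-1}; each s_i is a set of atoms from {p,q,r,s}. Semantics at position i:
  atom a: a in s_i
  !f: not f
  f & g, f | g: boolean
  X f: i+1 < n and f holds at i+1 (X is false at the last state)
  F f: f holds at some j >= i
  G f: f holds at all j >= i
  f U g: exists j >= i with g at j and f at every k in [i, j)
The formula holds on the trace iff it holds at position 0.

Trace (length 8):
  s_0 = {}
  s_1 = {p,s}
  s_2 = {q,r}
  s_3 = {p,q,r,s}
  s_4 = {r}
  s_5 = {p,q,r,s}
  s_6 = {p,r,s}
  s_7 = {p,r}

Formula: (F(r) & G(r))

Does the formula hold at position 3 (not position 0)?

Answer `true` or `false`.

Answer: true

Derivation:
s_0={}: (F(r) & G(r))=False F(r)=True r=False G(r)=False
s_1={p,s}: (F(r) & G(r))=False F(r)=True r=False G(r)=False
s_2={q,r}: (F(r) & G(r))=True F(r)=True r=True G(r)=True
s_3={p,q,r,s}: (F(r) & G(r))=True F(r)=True r=True G(r)=True
s_4={r}: (F(r) & G(r))=True F(r)=True r=True G(r)=True
s_5={p,q,r,s}: (F(r) & G(r))=True F(r)=True r=True G(r)=True
s_6={p,r,s}: (F(r) & G(r))=True F(r)=True r=True G(r)=True
s_7={p,r}: (F(r) & G(r))=True F(r)=True r=True G(r)=True
Evaluating at position 3: result = True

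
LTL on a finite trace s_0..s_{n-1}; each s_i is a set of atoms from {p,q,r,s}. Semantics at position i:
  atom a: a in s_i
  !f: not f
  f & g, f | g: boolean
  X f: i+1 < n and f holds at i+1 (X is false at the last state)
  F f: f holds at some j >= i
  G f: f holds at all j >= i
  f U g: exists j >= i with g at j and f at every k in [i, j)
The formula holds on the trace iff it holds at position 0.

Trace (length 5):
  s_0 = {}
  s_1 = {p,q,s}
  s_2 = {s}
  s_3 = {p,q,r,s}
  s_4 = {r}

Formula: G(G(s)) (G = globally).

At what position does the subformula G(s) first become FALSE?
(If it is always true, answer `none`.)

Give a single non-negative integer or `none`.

Answer: 0

Derivation:
s_0={}: G(s)=False s=False
s_1={p,q,s}: G(s)=False s=True
s_2={s}: G(s)=False s=True
s_3={p,q,r,s}: G(s)=False s=True
s_4={r}: G(s)=False s=False
G(G(s)) holds globally = False
First violation at position 0.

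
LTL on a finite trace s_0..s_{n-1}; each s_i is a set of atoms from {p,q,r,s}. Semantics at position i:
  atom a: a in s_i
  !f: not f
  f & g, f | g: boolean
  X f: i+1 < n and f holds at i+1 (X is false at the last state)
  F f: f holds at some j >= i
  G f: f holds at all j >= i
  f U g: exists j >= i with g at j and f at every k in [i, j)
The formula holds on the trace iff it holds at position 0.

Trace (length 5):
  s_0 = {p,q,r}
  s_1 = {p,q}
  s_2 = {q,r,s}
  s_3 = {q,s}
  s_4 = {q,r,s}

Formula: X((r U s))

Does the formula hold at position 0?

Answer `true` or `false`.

Answer: false

Derivation:
s_0={p,q,r}: X((r U s))=False (r U s)=False r=True s=False
s_1={p,q}: X((r U s))=True (r U s)=False r=False s=False
s_2={q,r,s}: X((r U s))=True (r U s)=True r=True s=True
s_3={q,s}: X((r U s))=True (r U s)=True r=False s=True
s_4={q,r,s}: X((r U s))=False (r U s)=True r=True s=True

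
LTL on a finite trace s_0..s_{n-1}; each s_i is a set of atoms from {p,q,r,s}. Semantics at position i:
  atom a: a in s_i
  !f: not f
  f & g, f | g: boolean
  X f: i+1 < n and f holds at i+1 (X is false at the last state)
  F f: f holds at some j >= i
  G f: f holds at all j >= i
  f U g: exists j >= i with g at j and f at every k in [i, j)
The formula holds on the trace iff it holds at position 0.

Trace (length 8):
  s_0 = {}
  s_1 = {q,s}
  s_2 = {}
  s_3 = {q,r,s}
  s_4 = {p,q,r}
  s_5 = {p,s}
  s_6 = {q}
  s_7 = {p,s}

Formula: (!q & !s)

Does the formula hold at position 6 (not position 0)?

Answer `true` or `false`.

Answer: false

Derivation:
s_0={}: (!q & !s)=True !q=True q=False !s=True s=False
s_1={q,s}: (!q & !s)=False !q=False q=True !s=False s=True
s_2={}: (!q & !s)=True !q=True q=False !s=True s=False
s_3={q,r,s}: (!q & !s)=False !q=False q=True !s=False s=True
s_4={p,q,r}: (!q & !s)=False !q=False q=True !s=True s=False
s_5={p,s}: (!q & !s)=False !q=True q=False !s=False s=True
s_6={q}: (!q & !s)=False !q=False q=True !s=True s=False
s_7={p,s}: (!q & !s)=False !q=True q=False !s=False s=True
Evaluating at position 6: result = False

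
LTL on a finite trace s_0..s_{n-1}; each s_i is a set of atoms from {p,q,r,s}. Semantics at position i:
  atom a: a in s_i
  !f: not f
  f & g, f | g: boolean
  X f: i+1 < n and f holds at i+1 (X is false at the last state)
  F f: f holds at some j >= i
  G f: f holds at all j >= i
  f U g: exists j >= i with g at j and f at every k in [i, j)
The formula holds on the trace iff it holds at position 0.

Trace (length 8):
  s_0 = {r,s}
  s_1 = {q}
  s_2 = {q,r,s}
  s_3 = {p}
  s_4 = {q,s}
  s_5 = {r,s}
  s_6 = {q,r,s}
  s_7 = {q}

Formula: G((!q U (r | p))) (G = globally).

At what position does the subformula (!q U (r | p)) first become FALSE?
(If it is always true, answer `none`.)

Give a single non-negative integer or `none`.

Answer: 1

Derivation:
s_0={r,s}: (!q U (r | p))=True !q=True q=False (r | p)=True r=True p=False
s_1={q}: (!q U (r | p))=False !q=False q=True (r | p)=False r=False p=False
s_2={q,r,s}: (!q U (r | p))=True !q=False q=True (r | p)=True r=True p=False
s_3={p}: (!q U (r | p))=True !q=True q=False (r | p)=True r=False p=True
s_4={q,s}: (!q U (r | p))=False !q=False q=True (r | p)=False r=False p=False
s_5={r,s}: (!q U (r | p))=True !q=True q=False (r | p)=True r=True p=False
s_6={q,r,s}: (!q U (r | p))=True !q=False q=True (r | p)=True r=True p=False
s_7={q}: (!q U (r | p))=False !q=False q=True (r | p)=False r=False p=False
G((!q U (r | p))) holds globally = False
First violation at position 1.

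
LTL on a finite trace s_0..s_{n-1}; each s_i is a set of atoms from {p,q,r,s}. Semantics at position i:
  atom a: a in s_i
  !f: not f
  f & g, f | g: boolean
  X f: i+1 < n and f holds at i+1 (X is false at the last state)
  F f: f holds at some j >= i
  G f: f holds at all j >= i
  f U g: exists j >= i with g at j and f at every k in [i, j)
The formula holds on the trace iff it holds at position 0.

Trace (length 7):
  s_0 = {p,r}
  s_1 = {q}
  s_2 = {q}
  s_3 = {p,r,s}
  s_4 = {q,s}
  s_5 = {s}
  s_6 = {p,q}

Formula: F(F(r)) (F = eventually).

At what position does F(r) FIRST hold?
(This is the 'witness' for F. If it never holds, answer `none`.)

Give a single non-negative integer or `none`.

Answer: 0

Derivation:
s_0={p,r}: F(r)=True r=True
s_1={q}: F(r)=True r=False
s_2={q}: F(r)=True r=False
s_3={p,r,s}: F(r)=True r=True
s_4={q,s}: F(r)=False r=False
s_5={s}: F(r)=False r=False
s_6={p,q}: F(r)=False r=False
F(F(r)) holds; first witness at position 0.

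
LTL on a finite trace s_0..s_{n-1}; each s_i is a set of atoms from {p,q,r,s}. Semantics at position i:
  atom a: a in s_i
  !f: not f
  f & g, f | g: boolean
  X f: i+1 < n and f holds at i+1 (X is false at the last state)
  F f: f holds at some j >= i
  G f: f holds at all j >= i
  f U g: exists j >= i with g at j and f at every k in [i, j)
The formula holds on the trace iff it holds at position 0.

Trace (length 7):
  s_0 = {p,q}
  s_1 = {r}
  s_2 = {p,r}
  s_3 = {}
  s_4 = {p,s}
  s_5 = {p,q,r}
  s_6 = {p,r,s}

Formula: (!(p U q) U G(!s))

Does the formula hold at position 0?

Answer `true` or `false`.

Answer: false

Derivation:
s_0={p,q}: (!(p U q) U G(!s))=False !(p U q)=False (p U q)=True p=True q=True G(!s)=False !s=True s=False
s_1={r}: (!(p U q) U G(!s))=False !(p U q)=True (p U q)=False p=False q=False G(!s)=False !s=True s=False
s_2={p,r}: (!(p U q) U G(!s))=False !(p U q)=True (p U q)=False p=True q=False G(!s)=False !s=True s=False
s_3={}: (!(p U q) U G(!s))=False !(p U q)=True (p U q)=False p=False q=False G(!s)=False !s=True s=False
s_4={p,s}: (!(p U q) U G(!s))=False !(p U q)=False (p U q)=True p=True q=False G(!s)=False !s=False s=True
s_5={p,q,r}: (!(p U q) U G(!s))=False !(p U q)=False (p U q)=True p=True q=True G(!s)=False !s=True s=False
s_6={p,r,s}: (!(p U q) U G(!s))=False !(p U q)=True (p U q)=False p=True q=False G(!s)=False !s=False s=True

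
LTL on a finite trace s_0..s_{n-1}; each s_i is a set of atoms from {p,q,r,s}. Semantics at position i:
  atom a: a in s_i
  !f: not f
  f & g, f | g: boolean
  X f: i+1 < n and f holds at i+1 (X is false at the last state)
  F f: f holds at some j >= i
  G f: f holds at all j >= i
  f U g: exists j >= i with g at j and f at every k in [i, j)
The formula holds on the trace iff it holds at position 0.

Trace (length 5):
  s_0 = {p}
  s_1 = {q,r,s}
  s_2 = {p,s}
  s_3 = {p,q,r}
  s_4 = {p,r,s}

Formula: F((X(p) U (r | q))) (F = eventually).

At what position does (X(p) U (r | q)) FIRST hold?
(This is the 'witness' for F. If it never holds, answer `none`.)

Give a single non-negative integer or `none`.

s_0={p}: (X(p) U (r | q))=False X(p)=False p=True (r | q)=False r=False q=False
s_1={q,r,s}: (X(p) U (r | q))=True X(p)=True p=False (r | q)=True r=True q=True
s_2={p,s}: (X(p) U (r | q))=True X(p)=True p=True (r | q)=False r=False q=False
s_3={p,q,r}: (X(p) U (r | q))=True X(p)=True p=True (r | q)=True r=True q=True
s_4={p,r,s}: (X(p) U (r | q))=True X(p)=False p=True (r | q)=True r=True q=False
F((X(p) U (r | q))) holds; first witness at position 1.

Answer: 1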